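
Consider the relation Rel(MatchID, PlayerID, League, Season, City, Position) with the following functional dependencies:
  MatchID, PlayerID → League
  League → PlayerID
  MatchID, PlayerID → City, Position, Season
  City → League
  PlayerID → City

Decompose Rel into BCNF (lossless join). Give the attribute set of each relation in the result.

{City, League, PlayerID}; {League, MatchID, Position, Season}

Candidate keys of the original relation: {City, MatchID}, {League, MatchID}, {MatchID, PlayerID}.
{City, League, MatchID, PlayerID, Position, Season}: {League} determines {City, League, PlayerID} here but is not a superkey — split on League → City, PlayerID, giving {City, League, PlayerID} and {League, MatchID, Position, Season}.
{City, League, PlayerID} is in BCNF.
{League, MatchID, Position, Season} is in BCNF.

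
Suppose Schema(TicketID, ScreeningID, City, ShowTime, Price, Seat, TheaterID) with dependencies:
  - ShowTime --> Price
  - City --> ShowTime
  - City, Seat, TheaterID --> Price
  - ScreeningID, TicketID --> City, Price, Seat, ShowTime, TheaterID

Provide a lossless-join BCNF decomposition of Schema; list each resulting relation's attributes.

{City, ScreeningID, Seat, TheaterID, TicketID}; {City, ShowTime}; {Price, ShowTime}

Candidate key of the original relation: {ScreeningID, TicketID}.
In {City, Price, ScreeningID, Seat, ShowTime, TheaterID, TicketID}, {ShowTime} is not a superkey ({ShowTime}⁺ restricted to this set is {Price, ShowTime}), so split on ShowTime --> Price into {Price, ShowTime} and {City, ScreeningID, Seat, ShowTime, TheaterID, TicketID}.
{Price, ShowTime} is in BCNF.
In {City, ScreeningID, Seat, ShowTime, TheaterID, TicketID}, {City} is not a superkey ({City}⁺ restricted to this set is {City, ShowTime}), so split on City --> ShowTime into {City, ShowTime} and {City, ScreeningID, Seat, TheaterID, TicketID}.
{City, ShowTime} is in BCNF.
{City, ScreeningID, Seat, TheaterID, TicketID} is in BCNF.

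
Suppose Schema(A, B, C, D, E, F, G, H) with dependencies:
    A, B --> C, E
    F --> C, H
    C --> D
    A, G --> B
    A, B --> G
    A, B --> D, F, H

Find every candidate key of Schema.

{A, B}, {A, G}

No FD produces {A}, so it must be in every candidate key.
Closure of {A, B} is {A, B, C, D, E, F, G, H}, the whole schema; {A, B} is a candidate key.
Closure of {A, G} is {A, B, C, D, E, F, G, H}, the whole schema; {A, G} is a candidate key.
Any other superkey properly contains one of these, so there are no further candidate keys.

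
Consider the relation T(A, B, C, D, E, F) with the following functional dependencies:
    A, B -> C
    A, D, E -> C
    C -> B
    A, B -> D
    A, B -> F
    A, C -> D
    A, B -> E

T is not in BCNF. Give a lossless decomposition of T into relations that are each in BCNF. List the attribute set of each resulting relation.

Candidate keys of the original relation: {A, B}, {A, C}, {A, D, E}.
Within {A, B, C, D, E, F}: {C}⁺ ∩ {A, B, C, D, E, F} = {B, C}, not the whole set, so C -> B violates BCNF; decompose into {B, C} and {A, C, D, E, F}.
{B, C} has no BCNF violation.
{A, C, D, E, F} has no BCNF violation.

{A, C, D, E, F}; {B, C}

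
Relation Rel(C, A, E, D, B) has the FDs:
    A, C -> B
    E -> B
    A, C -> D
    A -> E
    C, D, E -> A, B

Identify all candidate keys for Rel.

Attributes never on any right-hand side: {C} — every candidate key must contain it.
{A, C}⁺ = {A, B, C, D, E} — all of the relation — so {A, C} is a candidate key.
{C, D, E}⁺ = {A, B, C, D, E} — all of the relation — so {C, D, E} is a candidate key.
These are minimal and exhaustive — every other superkey contains one of them.

{A, C}, {C, D, E}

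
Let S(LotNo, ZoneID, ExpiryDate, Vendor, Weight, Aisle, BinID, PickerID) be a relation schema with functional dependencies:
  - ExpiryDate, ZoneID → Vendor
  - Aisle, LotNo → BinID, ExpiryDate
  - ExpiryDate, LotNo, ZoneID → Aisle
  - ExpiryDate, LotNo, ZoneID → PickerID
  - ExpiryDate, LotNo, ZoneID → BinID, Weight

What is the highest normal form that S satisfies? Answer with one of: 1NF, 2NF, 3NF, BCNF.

1NF

Candidate keys: {Aisle, LotNo, ZoneID}, {ExpiryDate, LotNo, ZoneID}. Prime attributes: {Aisle, ExpiryDate, LotNo, ZoneID}.
For ExpiryDate, ZoneID → Vendor we have {ExpiryDate, ZoneID}⁺ = {ExpiryDate, Vendor, ZoneID}; {ExpiryDate, ZoneID} is not a superkey, so BCNF fails.
Because {Vendor} is non-prime and the left side of ExpiryDate, ZoneID → Vendor is not a superkey, the relation is not in 3NF.
{Aisle, LotNo} is a proper subset of the key {Aisle, LotNo, ZoneID}, and {Aisle, LotNo}⁺ contains the non-prime attribute {BinID} — a partial dependency, so 2NF is violated.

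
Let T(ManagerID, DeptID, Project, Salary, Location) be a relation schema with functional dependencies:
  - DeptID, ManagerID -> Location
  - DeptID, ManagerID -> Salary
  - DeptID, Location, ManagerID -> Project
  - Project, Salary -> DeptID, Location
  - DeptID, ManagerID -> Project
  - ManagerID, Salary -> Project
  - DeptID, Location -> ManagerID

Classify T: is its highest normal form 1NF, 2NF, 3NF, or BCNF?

BCNF

Candidate keys: {DeptID, Location}, {DeptID, ManagerID}, {ManagerID, Salary}, {Project, Salary}. Prime attributes: {DeptID, Location, ManagerID, Project, Salary}.
The left-hand side of every FD is a superkey, so BCNF is satisfied.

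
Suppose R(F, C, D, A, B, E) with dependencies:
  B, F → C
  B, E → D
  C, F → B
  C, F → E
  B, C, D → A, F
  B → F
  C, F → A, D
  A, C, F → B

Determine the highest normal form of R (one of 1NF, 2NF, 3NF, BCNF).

Candidate keys: {B}, {C, F}. Prime attributes: {B, C, F}.
Every FD has a superkey on the left, so the relation is in BCNF.

BCNF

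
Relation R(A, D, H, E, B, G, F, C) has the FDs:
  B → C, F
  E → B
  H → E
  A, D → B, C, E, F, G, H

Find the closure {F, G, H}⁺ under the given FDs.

Start with {F, G, H}.
H → E applies; add {E} → now {E, F, G, H}.
E → B applies; add {B} → now {B, E, F, G, H}.
B → C, F applies; add {C} → now {B, C, E, F, G, H}.
No further FD applies.

{B, C, E, F, G, H}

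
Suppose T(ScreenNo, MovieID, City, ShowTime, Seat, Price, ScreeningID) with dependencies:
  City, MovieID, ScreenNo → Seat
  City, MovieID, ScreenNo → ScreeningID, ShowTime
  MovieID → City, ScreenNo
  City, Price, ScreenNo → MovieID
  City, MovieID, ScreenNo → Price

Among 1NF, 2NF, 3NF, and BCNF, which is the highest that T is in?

Candidate keys: {City, Price, ScreenNo}, {MovieID}. Prime attributes: {City, MovieID, Price, ScreenNo}.
Each dependency's left side is a superkey — BCNF holds.

BCNF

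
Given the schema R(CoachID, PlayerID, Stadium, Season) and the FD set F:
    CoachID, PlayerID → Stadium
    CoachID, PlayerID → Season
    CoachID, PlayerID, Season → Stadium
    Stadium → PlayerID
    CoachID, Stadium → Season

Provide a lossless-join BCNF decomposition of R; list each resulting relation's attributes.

Candidate keys of the original relation: {CoachID, PlayerID}, {CoachID, Stadium}.
Within {CoachID, PlayerID, Season, Stadium}: {Stadium}⁺ ∩ {CoachID, PlayerID, Season, Stadium} = {PlayerID, Stadium}, not the whole set, so Stadium → PlayerID violates BCNF; decompose into {PlayerID, Stadium} and {CoachID, Season, Stadium}.
{PlayerID, Stadium} is in BCNF.
{CoachID, Season, Stadium} is in BCNF.

{CoachID, Season, Stadium}; {PlayerID, Stadium}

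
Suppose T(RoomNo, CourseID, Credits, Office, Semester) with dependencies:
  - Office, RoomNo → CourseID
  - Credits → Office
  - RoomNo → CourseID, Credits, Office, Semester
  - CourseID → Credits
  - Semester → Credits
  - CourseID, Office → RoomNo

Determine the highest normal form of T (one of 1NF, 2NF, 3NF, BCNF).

2NF

Candidate keys: {CourseID}, {RoomNo}. Prime attributes: {CourseID, RoomNo}.
For Credits → Office we have {Credits}⁺ = {Credits, Office}; {Credits} is not a superkey, so BCNF fails.
Credits → Office has non-prime {Office} on the right and a non-superkey on the left, so 3NF fails.
All keys have size 1, which rules out partial dependencies — 2NF is satisfied.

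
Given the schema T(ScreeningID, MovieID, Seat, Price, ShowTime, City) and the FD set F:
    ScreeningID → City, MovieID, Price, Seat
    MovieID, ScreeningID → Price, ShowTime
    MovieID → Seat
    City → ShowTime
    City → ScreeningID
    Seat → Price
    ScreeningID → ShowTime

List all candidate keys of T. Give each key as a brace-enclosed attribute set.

{City}, {ScreeningID}

{City} is a candidate key since {City}⁺ = {City, MovieID, Price, ScreeningID, Seat, ShowTime} covers every attribute.
{ScreeningID} is a candidate key since {ScreeningID}⁺ = {City, MovieID, Price, ScreeningID, Seat, ShowTime} covers every attribute.
No proper subset of any of these is a key, and no other minimal superkey exists.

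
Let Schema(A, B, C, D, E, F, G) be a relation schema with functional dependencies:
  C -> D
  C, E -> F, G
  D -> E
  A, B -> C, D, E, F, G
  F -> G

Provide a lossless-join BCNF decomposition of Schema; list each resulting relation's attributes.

Candidate key of the original relation: {A, B}.
Within {A, B, C, D, E, F, G}: {C}⁺ ∩ {A, B, C, D, E, F, G} = {C, D, E, F, G}, not the whole set, so C -> D, E, F, G violates BCNF; decompose into {C, D, E, F, G} and {A, B, C}.
Within {C, D, E, F, G}: {D}⁺ ∩ {C, D, E, F, G} = {D, E}, not the whole set, so D -> E violates BCNF; decompose into {D, E} and {C, D, F, G}.
{D, E}: every determinant is a superkey — BCNF.
Within {C, D, F, G}: {F}⁺ ∩ {C, D, F, G} = {F, G}, not the whole set, so F -> G violates BCNF; decompose into {F, G} and {C, D, F}.
{F, G}: every determinant is a superkey — BCNF.
{C, D, F}: every determinant is a superkey — BCNF.
{A, B, C}: every determinant is a superkey — BCNF.

{A, B, C}; {C, D, F}; {D, E}; {F, G}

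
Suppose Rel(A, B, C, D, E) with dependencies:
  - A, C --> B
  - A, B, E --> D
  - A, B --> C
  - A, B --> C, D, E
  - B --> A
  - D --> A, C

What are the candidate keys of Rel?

{A, C}, {B}, {D}

{B}⁺ = {A, B, C, D, E} — all of the relation — so {B} is a candidate key.
{D}⁺ = {A, B, C, D, E} — all of the relation — so {D} is a candidate key.
{A, C}⁺ = {A, B, C, D, E} — all of the relation — so {A, C} is a candidate key.
Any other superkey properly contains one of these, so there are no further candidate keys.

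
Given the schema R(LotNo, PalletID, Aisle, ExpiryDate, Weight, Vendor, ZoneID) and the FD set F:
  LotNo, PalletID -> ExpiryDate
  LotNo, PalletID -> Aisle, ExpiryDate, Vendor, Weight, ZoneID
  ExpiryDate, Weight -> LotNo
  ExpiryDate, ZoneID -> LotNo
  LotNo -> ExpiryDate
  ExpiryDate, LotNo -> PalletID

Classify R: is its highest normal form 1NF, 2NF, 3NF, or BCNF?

BCNF

Candidate keys: {ExpiryDate, Weight}, {ExpiryDate, ZoneID}, {LotNo}. Prime attributes: {ExpiryDate, LotNo, Weight, ZoneID}.
Every FD has a superkey on the left, so the relation is in BCNF.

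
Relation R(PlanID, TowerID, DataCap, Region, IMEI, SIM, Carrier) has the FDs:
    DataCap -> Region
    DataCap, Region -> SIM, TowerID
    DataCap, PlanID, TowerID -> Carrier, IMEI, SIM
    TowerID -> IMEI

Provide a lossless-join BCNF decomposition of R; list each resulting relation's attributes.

Candidate key of the original relation: {DataCap, PlanID}.
In {Carrier, DataCap, IMEI, PlanID, Region, SIM, TowerID}, {DataCap} is not a superkey ({DataCap}⁺ restricted to this set is {DataCap, IMEI, Region, SIM, TowerID}), so split on DataCap -> IMEI, Region, SIM, TowerID into {DataCap, IMEI, Region, SIM, TowerID} and {Carrier, DataCap, PlanID}.
In {DataCap, IMEI, Region, SIM, TowerID}, {TowerID} is not a superkey ({TowerID}⁺ restricted to this set is {IMEI, TowerID}), so split on TowerID -> IMEI into {IMEI, TowerID} and {DataCap, Region, SIM, TowerID}.
{IMEI, TowerID} is in BCNF.
{DataCap, Region, SIM, TowerID} is in BCNF.
{Carrier, DataCap, PlanID} is in BCNF.

{Carrier, DataCap, PlanID}; {DataCap, Region, SIM, TowerID}; {IMEI, TowerID}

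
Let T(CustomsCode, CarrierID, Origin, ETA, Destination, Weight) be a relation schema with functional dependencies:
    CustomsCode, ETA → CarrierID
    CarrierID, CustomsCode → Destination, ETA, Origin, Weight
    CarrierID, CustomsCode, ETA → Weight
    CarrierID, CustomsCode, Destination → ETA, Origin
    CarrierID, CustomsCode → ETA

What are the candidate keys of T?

Attributes never on any right-hand side: {CustomsCode} — every candidate key must contain it.
{CarrierID, CustomsCode} is a candidate key since {CarrierID, CustomsCode}⁺ = {CarrierID, CustomsCode, Destination, ETA, Origin, Weight} covers every attribute.
{CustomsCode, ETA} is a candidate key since {CustomsCode, ETA}⁺ = {CarrierID, CustomsCode, Destination, ETA, Origin, Weight} covers every attribute.
Any other superkey properly contains one of these, so there are no further candidate keys.

{CarrierID, CustomsCode}, {CustomsCode, ETA}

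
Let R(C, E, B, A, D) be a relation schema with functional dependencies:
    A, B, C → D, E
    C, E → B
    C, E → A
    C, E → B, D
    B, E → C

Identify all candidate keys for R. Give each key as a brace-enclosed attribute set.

{A, B, C}, {B, E}, {C, E}

{B, E}⁺ = {A, B, C, D, E}, which is every attribute, so {B, E} is a candidate key.
{C, E}⁺ = {A, B, C, D, E}, which is every attribute, so {C, E} is a candidate key.
{A, B, C}⁺ = {A, B, C, D, E}, which is every attribute, so {A, B, C} is a candidate key.
Any other superkey properly contains one of these, so there are no further candidate keys.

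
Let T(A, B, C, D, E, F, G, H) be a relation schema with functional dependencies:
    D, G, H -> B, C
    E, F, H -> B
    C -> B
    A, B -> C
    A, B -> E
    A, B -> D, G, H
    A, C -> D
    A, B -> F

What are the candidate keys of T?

{A, B}, {A, C}, {A, D, G, H}, {A, E, F, H}

Attributes never on any right-hand side: {A} — every candidate key must contain it.
{A, B} is a candidate key since {A, B}⁺ = {A, B, C, D, E, F, G, H} covers every attribute.
{A, C} is a candidate key since {A, C}⁺ = {A, B, C, D, E, F, G, H} covers every attribute.
{A, D, G, H} is a candidate key since {A, D, G, H}⁺ = {A, B, C, D, E, F, G, H} covers every attribute.
{A, E, F, H} is a candidate key since {A, E, F, H}⁺ = {A, B, C, D, E, F, G, H} covers every attribute.
No proper subset of any of these is a key, and no other minimal superkey exists.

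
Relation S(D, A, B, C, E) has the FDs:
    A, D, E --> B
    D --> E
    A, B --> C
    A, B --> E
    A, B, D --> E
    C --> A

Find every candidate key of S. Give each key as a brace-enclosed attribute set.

{A, D}, {C, D}

No FD produces {D}, so it must be in every candidate key.
{A, D}⁺ = {A, B, C, D, E} — all of the relation — so {A, D} is a candidate key.
{C, D}⁺ = {A, B, C, D, E} — all of the relation — so {C, D} is a candidate key.
These are minimal and exhaustive — every other superkey contains one of them.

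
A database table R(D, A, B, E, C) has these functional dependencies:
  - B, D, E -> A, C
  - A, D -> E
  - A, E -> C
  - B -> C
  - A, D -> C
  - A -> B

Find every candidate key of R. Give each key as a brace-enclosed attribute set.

No FD produces {D}, so it must be in every candidate key.
{A, D}⁺ = {A, B, C, D, E} — all of the relation — so {A, D} is a candidate key.
{B, D, E}⁺ = {A, B, C, D, E} — all of the relation — so {B, D, E} is a candidate key.
No proper subset of any of these is a key, and no other minimal superkey exists.

{A, D}, {B, D, E}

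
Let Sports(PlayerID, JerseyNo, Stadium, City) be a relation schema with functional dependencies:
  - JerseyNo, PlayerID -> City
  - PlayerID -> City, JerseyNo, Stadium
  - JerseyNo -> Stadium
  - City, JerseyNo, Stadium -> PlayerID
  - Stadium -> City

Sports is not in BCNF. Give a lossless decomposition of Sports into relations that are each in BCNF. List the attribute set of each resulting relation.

Candidate keys of the original relation: {JerseyNo}, {PlayerID}.
Within {City, JerseyNo, PlayerID, Stadium}: {Stadium}⁺ ∩ {City, JerseyNo, PlayerID, Stadium} = {City, Stadium}, not the whole set, so Stadium -> City violates BCNF; decompose into {City, Stadium} and {JerseyNo, PlayerID, Stadium}.
{City, Stadium}: every determinant is a superkey — BCNF.
{JerseyNo, PlayerID, Stadium}: every determinant is a superkey — BCNF.

{City, Stadium}; {JerseyNo, PlayerID, Stadium}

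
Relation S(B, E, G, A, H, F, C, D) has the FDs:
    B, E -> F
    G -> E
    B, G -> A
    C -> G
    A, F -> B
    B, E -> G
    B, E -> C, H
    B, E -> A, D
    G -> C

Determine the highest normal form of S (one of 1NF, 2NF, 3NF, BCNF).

3NF

Candidate keys: {A, C, F}, {A, E, F}, {A, F, G}, {B, C}, {B, E}, {B, G}. Prime attributes: {A, B, C, E, F, G}.
G -> E: {G}⁺ = {C, E, G}, which is not all of the attributes, so the left side is not a superkey — BCNF is violated.
Its right-hand attributes {E} are all prime, as are those of every other non-superkey FD — the relation is in 3NF.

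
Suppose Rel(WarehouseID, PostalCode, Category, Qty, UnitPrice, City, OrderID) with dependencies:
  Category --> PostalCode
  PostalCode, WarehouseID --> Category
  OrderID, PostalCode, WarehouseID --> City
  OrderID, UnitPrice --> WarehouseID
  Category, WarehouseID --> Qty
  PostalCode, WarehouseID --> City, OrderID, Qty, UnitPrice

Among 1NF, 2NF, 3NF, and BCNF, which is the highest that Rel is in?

3NF

Candidate keys: {Category, OrderID, UnitPrice}, {Category, WarehouseID}, {OrderID, PostalCode, UnitPrice}, {PostalCode, WarehouseID}. Prime attributes: {Category, OrderID, PostalCode, UnitPrice, WarehouseID}.
Category --> PostalCode: {Category}⁺ = {Category, PostalCode}, which is not all of the attributes, so the left side is not a superkey — BCNF is violated.
But every attribute on its right side ({PostalCode}) is prime, and the same holds for every other non-superkey FD, so 3NF still holds.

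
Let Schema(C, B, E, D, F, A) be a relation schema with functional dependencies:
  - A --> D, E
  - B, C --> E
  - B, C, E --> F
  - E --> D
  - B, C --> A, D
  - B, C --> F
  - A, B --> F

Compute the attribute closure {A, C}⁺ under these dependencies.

{A, C, D, E}

Start with {A, C}.
A --> D, E applies; add {D, E} → now {A, C, D, E}.
No further FD applies.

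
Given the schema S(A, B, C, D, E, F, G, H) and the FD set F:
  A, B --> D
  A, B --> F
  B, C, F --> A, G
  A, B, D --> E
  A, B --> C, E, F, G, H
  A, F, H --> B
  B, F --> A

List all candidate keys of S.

{A, B} is a candidate key since {A, B}⁺ = {A, B, C, D, E, F, G, H} covers every attribute.
{B, F} is a candidate key since {B, F}⁺ = {A, B, C, D, E, F, G, H} covers every attribute.
{A, F, H} is a candidate key since {A, F, H}⁺ = {A, B, C, D, E, F, G, H} covers every attribute.
These are minimal and exhaustive — every other superkey contains one of them.

{A, B}, {A, F, H}, {B, F}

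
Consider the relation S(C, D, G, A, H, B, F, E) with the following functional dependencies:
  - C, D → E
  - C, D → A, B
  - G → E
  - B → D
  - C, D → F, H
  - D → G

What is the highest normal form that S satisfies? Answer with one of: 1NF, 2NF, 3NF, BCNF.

Candidate keys: {B, C}, {C, D}. Prime attributes: {B, C, D}.
G → E breaks BCNF: {G}⁺ = {E, G}, so {G} is not a superkey.
G → E determines the non-prime attribute {E} from a non-superkey — 3NF is violated.
{B} is a proper subset of the key {B, C}, and {B}⁺ contains the non-prime attributes {E, G} — a partial dependency, so 2NF is violated.

1NF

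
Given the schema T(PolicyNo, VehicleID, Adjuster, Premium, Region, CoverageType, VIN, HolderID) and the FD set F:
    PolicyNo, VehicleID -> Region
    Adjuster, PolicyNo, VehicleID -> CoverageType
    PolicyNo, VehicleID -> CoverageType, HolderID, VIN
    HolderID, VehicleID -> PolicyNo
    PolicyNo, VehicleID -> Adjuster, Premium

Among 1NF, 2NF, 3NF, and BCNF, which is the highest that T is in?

Candidate keys: {HolderID, VehicleID}, {PolicyNo, VehicleID}. Prime attributes: {HolderID, PolicyNo, VehicleID}.
The left-hand side of every FD is a superkey, so BCNF is satisfied.

BCNF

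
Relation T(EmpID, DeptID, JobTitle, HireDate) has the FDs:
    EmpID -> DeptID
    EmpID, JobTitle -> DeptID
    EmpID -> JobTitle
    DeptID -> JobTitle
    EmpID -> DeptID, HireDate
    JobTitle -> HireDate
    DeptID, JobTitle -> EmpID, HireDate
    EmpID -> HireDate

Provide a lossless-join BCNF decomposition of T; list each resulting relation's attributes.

{DeptID, EmpID, JobTitle}; {HireDate, JobTitle}

Candidate keys of the original relation: {DeptID}, {EmpID}.
In {DeptID, EmpID, HireDate, JobTitle}, {JobTitle} is not a superkey ({JobTitle}⁺ restricted to this set is {HireDate, JobTitle}), so split on JobTitle -> HireDate into {HireDate, JobTitle} and {DeptID, EmpID, JobTitle}.
{HireDate, JobTitle} has no BCNF violation.
{DeptID, EmpID, JobTitle} has no BCNF violation.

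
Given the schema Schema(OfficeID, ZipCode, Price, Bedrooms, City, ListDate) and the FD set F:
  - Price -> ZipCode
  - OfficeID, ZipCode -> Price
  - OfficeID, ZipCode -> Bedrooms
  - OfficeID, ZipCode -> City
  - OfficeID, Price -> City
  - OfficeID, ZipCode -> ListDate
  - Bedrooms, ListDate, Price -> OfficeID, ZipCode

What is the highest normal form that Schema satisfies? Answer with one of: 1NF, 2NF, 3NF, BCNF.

3NF

Candidate keys: {Bedrooms, ListDate, Price}, {OfficeID, Price}, {OfficeID, ZipCode}. Prime attributes: {Bedrooms, ListDate, OfficeID, Price, ZipCode}.
Price -> ZipCode breaks BCNF: {Price}⁺ = {Price, ZipCode}, so {Price} is not a superkey.
Its right-hand attributes {ZipCode} are all prime, as are those of every other non-superkey FD — the relation is in 3NF.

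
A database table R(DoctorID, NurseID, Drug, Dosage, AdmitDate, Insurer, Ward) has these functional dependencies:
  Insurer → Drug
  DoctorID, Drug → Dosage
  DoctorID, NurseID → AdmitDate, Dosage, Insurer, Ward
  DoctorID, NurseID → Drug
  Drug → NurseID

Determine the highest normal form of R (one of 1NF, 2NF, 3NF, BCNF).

Candidate keys: {DoctorID, Drug}, {DoctorID, Insurer}, {DoctorID, NurseID}. Prime attributes: {DoctorID, Drug, Insurer, NurseID}.
Insurer → Drug breaks BCNF: {Insurer}⁺ = {Drug, Insurer, NurseID}, so {Insurer} is not a superkey.
But every attribute on its right side ({Drug}) is prime, and the same holds for every other non-superkey FD, so 3NF still holds.

3NF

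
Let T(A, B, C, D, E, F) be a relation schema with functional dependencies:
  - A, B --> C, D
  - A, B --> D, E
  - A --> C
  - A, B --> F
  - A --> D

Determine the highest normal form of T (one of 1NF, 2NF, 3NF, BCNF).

Candidate key: {A, B}. Prime attributes: {A, B}.
For A --> C we have {A}⁺ = {A, C, D}; {A} is not a superkey, so BCNF fails.
Because {C} is non-prime and the left side of A --> C is not a superkey, the relation is not in 3NF.
Since {A} ⊂ {A, B} and {A}⁺ ⊇ {C, D} with {C, D} non-prime, there is a partial dependency; 2NF fails.

1NF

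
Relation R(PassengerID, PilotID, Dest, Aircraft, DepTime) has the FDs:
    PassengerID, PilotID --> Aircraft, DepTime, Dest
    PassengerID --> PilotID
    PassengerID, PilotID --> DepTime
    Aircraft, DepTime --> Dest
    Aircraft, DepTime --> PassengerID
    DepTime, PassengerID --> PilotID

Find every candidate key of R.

{Aircraft, DepTime}, {PassengerID}

{PassengerID}⁺ = {Aircraft, DepTime, Dest, PassengerID, PilotID} — all of the relation — so {PassengerID} is a candidate key.
{Aircraft, DepTime}⁺ = {Aircraft, DepTime, Dest, PassengerID, PilotID} — all of the relation — so {Aircraft, DepTime} is a candidate key.
Any other superkey properly contains one of these, so there are no further candidate keys.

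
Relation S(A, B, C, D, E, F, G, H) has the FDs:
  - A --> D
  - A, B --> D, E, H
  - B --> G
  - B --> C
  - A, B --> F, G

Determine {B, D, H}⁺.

Start with {B, D, H}.
B --> G applies; add {G} → now {B, D, G, H}.
B --> C applies; add {C} → now {B, C, D, G, H}.
No further FD applies.

{B, C, D, G, H}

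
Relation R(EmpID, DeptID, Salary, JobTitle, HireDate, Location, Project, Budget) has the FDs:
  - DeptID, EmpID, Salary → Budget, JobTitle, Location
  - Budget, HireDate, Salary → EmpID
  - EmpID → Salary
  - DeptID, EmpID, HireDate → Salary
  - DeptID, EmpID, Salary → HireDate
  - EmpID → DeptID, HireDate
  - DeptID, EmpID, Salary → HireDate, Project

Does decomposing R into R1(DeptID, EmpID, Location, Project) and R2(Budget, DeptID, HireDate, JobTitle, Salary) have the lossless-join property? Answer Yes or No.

No

The shared attributes are {DeptID} and {DeptID}⁺ = {DeptID}.
Neither R1 nor R2 is contained in that closure, so the decomposition is lossy.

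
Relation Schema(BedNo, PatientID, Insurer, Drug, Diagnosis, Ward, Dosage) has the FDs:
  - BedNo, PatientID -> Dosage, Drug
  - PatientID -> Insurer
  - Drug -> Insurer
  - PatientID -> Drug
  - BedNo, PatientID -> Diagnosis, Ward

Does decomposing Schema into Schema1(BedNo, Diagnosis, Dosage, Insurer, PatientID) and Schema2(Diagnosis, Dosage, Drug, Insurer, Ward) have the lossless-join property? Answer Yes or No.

Schema1 ∩ Schema2 = {Diagnosis, Dosage, Insurer}; its closure under F is {Diagnosis, Dosage, Insurer}.
Schema1 ⊄ {Diagnosis, Dosage, Insurer} and Schema2 ⊄ {Diagnosis, Dosage, Insurer}, so the split is lossy.

No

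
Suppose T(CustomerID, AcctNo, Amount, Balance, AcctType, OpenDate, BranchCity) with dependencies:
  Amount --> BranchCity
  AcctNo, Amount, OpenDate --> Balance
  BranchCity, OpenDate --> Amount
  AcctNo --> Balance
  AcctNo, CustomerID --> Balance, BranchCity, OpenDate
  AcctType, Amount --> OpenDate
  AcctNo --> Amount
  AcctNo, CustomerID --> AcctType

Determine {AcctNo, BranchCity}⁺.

Start with {AcctNo, BranchCity}.
AcctNo --> Balance applies; add {Balance} → now {AcctNo, Balance, BranchCity}.
AcctNo --> Amount applies; add {Amount} → now {AcctNo, Amount, Balance, BranchCity}.
No further FD applies.

{AcctNo, Amount, Balance, BranchCity}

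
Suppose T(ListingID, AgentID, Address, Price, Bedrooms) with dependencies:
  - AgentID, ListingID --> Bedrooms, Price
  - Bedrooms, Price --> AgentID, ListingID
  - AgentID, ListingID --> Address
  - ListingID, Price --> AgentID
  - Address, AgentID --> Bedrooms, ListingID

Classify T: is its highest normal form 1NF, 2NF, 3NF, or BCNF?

BCNF

Candidate keys: {Address, AgentID}, {AgentID, ListingID}, {Bedrooms, Price}, {ListingID, Price}. Prime attributes: {Address, AgentID, Bedrooms, ListingID, Price}.
Each dependency's left side is a superkey — BCNF holds.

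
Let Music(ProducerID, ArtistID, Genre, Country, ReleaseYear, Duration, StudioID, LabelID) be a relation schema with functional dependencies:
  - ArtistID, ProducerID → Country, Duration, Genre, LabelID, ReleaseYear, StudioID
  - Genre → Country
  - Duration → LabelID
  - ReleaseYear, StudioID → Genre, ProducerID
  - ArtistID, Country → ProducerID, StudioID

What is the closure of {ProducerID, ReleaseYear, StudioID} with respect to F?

{Country, Genre, ProducerID, ReleaseYear, StudioID}

Start with {ProducerID, ReleaseYear, StudioID}.
ReleaseYear, StudioID → Genre, ProducerID applies; add {Genre} → now {Genre, ProducerID, ReleaseYear, StudioID}.
Genre → Country applies; add {Country} → now {Country, Genre, ProducerID, ReleaseYear, StudioID}.
No further FD applies.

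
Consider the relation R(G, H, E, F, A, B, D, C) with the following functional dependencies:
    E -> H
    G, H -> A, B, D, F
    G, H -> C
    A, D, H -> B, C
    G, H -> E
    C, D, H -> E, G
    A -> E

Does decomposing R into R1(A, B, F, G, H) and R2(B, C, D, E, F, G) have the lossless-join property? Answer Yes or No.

The shared attributes are {B, F, G} and {B, F, G}⁺ = {B, F, G}.
Neither R1 nor R2 is contained in that closure, so the decomposition is lossy.

No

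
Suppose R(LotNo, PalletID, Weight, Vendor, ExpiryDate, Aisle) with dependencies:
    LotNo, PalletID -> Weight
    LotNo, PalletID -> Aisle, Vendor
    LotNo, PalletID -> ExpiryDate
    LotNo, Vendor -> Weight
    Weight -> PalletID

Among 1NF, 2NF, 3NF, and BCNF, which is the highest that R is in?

Candidate keys: {LotNo, PalletID}, {LotNo, Vendor}, {LotNo, Weight}. Prime attributes: {LotNo, PalletID, Vendor, Weight}.
Weight -> PalletID breaks BCNF: {Weight}⁺ = {PalletID, Weight}, so {Weight} is not a superkey.
Its right-hand attributes {PalletID} are all prime, as are those of every other non-superkey FD — the relation is in 3NF.

3NF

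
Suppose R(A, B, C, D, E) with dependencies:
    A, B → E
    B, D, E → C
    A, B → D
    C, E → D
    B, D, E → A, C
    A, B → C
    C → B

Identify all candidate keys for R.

{A, B}, {A, C}, {B, D, E}, {C, E}

{A, B} is a candidate key since {A, B}⁺ = {A, B, C, D, E} covers every attribute.
{A, C} is a candidate key since {A, C}⁺ = {A, B, C, D, E} covers every attribute.
{C, E} is a candidate key since {C, E}⁺ = {A, B, C, D, E} covers every attribute.
{B, D, E} is a candidate key since {B, D, E}⁺ = {A, B, C, D, E} covers every attribute.
Any other superkey properly contains one of these, so there are no further candidate keys.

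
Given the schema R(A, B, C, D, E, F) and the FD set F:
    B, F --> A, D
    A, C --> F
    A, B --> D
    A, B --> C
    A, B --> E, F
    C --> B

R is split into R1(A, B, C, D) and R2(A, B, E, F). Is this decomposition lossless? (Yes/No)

Yes

The shared attributes are {A, B} and {A, B}⁺ = {A, B, C, D, E, F}.
This includes all of R1, so the common attributes are a superkey of R1 — the join is lossless.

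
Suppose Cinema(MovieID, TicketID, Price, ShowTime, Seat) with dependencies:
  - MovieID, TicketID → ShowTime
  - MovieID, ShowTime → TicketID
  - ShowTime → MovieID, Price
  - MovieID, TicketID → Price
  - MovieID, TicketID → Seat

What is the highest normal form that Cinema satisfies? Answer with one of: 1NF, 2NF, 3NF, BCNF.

Candidate keys: {MovieID, TicketID}, {ShowTime}. Prime attributes: {MovieID, ShowTime, TicketID}.
Each dependency's left side is a superkey — BCNF holds.

BCNF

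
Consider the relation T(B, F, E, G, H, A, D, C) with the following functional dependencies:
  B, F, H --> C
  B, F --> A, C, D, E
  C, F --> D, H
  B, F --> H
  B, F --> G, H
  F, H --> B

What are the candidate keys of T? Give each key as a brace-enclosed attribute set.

{B, F}, {C, F}, {F, H}

{F} never appears on the right of any FD, so every key must include it.
Closure of {B, F} is {A, B, C, D, E, F, G, H}, the whole schema; {B, F} is a candidate key.
Closure of {C, F} is {A, B, C, D, E, F, G, H}, the whole schema; {C, F} is a candidate key.
Closure of {F, H} is {A, B, C, D, E, F, G, H}, the whole schema; {F, H} is a candidate key.
Any other superkey properly contains one of these, so there are no further candidate keys.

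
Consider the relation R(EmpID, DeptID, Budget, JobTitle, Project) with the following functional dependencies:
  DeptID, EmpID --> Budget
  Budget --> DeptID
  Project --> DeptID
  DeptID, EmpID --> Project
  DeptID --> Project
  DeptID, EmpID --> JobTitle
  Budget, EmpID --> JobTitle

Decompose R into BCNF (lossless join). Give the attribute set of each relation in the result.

{Budget, EmpID, JobTitle}; {Budget, Project}; {DeptID, Project}

Candidate keys of the original relation: {Budget, EmpID}, {DeptID, EmpID}, {EmpID, Project}.
{Budget, DeptID, EmpID, JobTitle, Project}: {Budget} determines {Budget, DeptID, Project} here but is not a superkey — split on Budget --> DeptID, Project, giving {Budget, DeptID, Project} and {Budget, EmpID, JobTitle}.
{Budget, DeptID, Project}: {Project} determines {DeptID, Project} here but is not a superkey — split on Project --> DeptID, giving {DeptID, Project} and {Budget, Project}.
{DeptID, Project}: every determinant is a superkey — BCNF.
{Budget, Project}: every determinant is a superkey — BCNF.
{Budget, EmpID, JobTitle}: every determinant is a superkey — BCNF.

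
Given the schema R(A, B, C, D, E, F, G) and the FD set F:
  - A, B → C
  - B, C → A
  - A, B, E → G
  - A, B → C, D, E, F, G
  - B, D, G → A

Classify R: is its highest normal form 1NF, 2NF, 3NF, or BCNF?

Candidate keys: {A, B}, {B, C}, {B, D, G}. Prime attributes: {A, B, C, D, G}.
The left-hand side of every FD is a superkey, so BCNF is satisfied.

BCNF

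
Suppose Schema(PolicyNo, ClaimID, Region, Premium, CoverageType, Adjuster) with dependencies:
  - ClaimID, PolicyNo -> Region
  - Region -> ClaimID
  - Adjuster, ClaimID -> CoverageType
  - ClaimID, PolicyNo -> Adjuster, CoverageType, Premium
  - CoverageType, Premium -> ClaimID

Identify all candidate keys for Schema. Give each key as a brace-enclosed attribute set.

{ClaimID, PolicyNo}, {CoverageType, PolicyNo, Premium}, {PolicyNo, Region}

{PolicyNo} never appears on the right of any FD, so every key must include it.
{ClaimID, PolicyNo} is a candidate key since {ClaimID, PolicyNo}⁺ = {Adjuster, ClaimID, CoverageType, PolicyNo, Premium, Region} covers every attribute.
{PolicyNo, Region} is a candidate key since {PolicyNo, Region}⁺ = {Adjuster, ClaimID, CoverageType, PolicyNo, Premium, Region} covers every attribute.
{CoverageType, PolicyNo, Premium} is a candidate key since {CoverageType, PolicyNo, Premium}⁺ = {Adjuster, ClaimID, CoverageType, PolicyNo, Premium, Region} covers every attribute.
Any other superkey properly contains one of these, so there are no further candidate keys.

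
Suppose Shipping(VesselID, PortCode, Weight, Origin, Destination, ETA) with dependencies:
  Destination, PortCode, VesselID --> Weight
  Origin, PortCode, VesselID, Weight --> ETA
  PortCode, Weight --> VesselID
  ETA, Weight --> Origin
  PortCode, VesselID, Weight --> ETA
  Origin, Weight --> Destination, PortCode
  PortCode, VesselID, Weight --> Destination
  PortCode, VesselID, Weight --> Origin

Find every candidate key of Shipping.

{ETA, Weight} is a candidate key since {ETA, Weight}⁺ = {Destination, ETA, Origin, PortCode, VesselID, Weight} covers every attribute.
{Origin, Weight} is a candidate key since {Origin, Weight}⁺ = {Destination, ETA, Origin, PortCode, VesselID, Weight} covers every attribute.
{PortCode, Weight} is a candidate key since {PortCode, Weight}⁺ = {Destination, ETA, Origin, PortCode, VesselID, Weight} covers every attribute.
{Destination, PortCode, VesselID} is a candidate key since {Destination, PortCode, VesselID}⁺ = {Destination, ETA, Origin, PortCode, VesselID, Weight} covers every attribute.
Any other superkey properly contains one of these, so there are no further candidate keys.

{Destination, PortCode, VesselID}, {ETA, Weight}, {Origin, Weight}, {PortCode, Weight}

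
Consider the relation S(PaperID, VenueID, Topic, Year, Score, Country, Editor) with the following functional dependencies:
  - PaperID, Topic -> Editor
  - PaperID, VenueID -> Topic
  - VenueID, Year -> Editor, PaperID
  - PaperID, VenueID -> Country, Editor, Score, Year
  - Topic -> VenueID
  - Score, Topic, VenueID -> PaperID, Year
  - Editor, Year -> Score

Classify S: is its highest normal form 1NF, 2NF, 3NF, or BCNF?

Candidate keys: {PaperID, Topic}, {PaperID, VenueID}, {Score, Topic}, {Topic, Year}, {VenueID, Year}. Prime attributes: {PaperID, Score, Topic, VenueID, Year}.
For Topic -> VenueID we have {Topic}⁺ = {Topic, VenueID}; {Topic} is not a superkey, so BCNF fails.
But every attribute on its right side ({VenueID}) is prime, and the same holds for every other non-superkey FD, so 3NF still holds.

3NF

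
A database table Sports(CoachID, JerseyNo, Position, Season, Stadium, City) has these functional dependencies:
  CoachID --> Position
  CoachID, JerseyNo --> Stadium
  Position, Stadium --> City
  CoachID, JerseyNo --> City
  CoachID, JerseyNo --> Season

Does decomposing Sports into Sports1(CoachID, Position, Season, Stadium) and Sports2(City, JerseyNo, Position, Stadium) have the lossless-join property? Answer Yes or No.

No

Sports1 ∩ Sports2 = {Position, Stadium}; its closure under F is {City, Position, Stadium}.
Sports1 ⊄ {City, Position, Stadium} and Sports2 ⊄ {City, Position, Stadium}, so the split is lossy.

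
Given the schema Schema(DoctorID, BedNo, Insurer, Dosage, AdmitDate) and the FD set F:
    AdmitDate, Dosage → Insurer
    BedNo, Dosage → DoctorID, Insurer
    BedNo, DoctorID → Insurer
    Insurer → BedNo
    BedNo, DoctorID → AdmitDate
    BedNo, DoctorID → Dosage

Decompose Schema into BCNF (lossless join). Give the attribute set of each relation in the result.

Candidate keys of the original relation: {AdmitDate, Dosage}, {BedNo, DoctorID}, {BedNo, Dosage}, {DoctorID, Insurer}, {Dosage, Insurer}.
In {AdmitDate, BedNo, DoctorID, Dosage, Insurer}, {Insurer} is not a superkey ({Insurer}⁺ restricted to this set is {BedNo, Insurer}), so split on Insurer → BedNo into {BedNo, Insurer} and {AdmitDate, DoctorID, Dosage, Insurer}.
{BedNo, Insurer}: every determinant is a superkey — BCNF.
{AdmitDate, DoctorID, Dosage, Insurer}: every determinant is a superkey — BCNF.

{AdmitDate, DoctorID, Dosage, Insurer}; {BedNo, Insurer}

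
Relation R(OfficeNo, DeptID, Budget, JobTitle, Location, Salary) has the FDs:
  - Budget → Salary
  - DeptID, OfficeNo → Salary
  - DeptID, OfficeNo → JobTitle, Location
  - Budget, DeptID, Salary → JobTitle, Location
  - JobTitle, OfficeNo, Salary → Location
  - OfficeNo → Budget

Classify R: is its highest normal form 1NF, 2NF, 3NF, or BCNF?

Candidate key: {DeptID, OfficeNo}. Prime attributes: {DeptID, OfficeNo}.
Budget → Salary breaks BCNF: {Budget}⁺ = {Budget, Salary}, so {Budget} is not a superkey.
Budget → Salary has non-prime {Salary} on the right and a non-superkey on the left, so 3NF fails.
Since {OfficeNo} ⊂ {DeptID, OfficeNo} and {OfficeNo}⁺ ⊇ {Budget, Salary} with {Budget, Salary} non-prime, there is a partial dependency; 2NF fails.

1NF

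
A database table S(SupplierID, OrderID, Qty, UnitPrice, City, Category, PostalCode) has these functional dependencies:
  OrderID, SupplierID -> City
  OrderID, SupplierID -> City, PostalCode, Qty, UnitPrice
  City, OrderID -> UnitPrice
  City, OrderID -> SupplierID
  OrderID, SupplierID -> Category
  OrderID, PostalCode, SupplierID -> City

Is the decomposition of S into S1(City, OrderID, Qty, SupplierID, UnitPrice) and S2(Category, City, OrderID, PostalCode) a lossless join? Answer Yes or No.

Yes

Common attributes: {City, OrderID}; their closure is {Category, City, OrderID, PostalCode, Qty, SupplierID, UnitPrice}.
Since S1 ⊆ {Category, City, OrderID, PostalCode, Qty, SupplierID, UnitPrice}, the intersection is a superkey of S1; the decomposition is lossless.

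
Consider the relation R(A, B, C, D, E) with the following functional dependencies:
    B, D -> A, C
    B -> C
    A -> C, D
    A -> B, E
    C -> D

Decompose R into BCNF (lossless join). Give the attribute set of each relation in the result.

Candidate keys of the original relation: {A}, {B}.
{A, B, C, D, E}: {C} determines {C, D} here but is not a superkey — split on C -> D, giving {C, D} and {A, B, C, E}.
{C, D}: every determinant is a superkey — BCNF.
{A, B, C, E}: every determinant is a superkey — BCNF.

{A, B, C, E}; {C, D}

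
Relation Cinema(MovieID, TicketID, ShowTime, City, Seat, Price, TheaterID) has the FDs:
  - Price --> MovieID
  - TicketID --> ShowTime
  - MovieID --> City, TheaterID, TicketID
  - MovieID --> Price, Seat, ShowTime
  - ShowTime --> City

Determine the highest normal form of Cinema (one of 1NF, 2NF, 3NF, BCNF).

Candidate keys: {MovieID}, {Price}. Prime attributes: {MovieID, Price}.
TicketID --> ShowTime: {TicketID}⁺ = {City, ShowTime, TicketID}, which is not all of the attributes, so the left side is not a superkey — BCNF is violated.
Because {ShowTime} is non-prime and the left side of TicketID --> ShowTime is not a superkey, the relation is not in 3NF.
With only single-attribute keys there can be no partial dependency, so 2NF holds.

2NF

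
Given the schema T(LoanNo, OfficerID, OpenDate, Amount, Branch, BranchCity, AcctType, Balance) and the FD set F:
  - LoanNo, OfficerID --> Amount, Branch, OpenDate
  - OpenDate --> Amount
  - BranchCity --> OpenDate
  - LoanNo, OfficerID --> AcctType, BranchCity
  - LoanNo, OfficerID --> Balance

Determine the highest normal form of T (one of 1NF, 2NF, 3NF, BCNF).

Candidate key: {LoanNo, OfficerID}. Prime attributes: {LoanNo, OfficerID}.
OpenDate --> Amount: {OpenDate}⁺ = {Amount, OpenDate}, which is not all of the attributes, so the left side is not a superkey — BCNF is violated.
OpenDate --> Amount has non-prime {Amount} on the right and a non-superkey on the left, so 3NF fails.
No proper subset of a key has a non-prime attribute in its closure, so there is no partial dependency; 2NF holds.

2NF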